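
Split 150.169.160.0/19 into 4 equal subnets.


New prefix = 19 + 2 = 21
Each subnet has 2048 addresses
  150.169.160.0/21
  150.169.168.0/21
  150.169.176.0/21
  150.169.184.0/21
Subnets: 150.169.160.0/21, 150.169.168.0/21, 150.169.176.0/21, 150.169.184.0/21


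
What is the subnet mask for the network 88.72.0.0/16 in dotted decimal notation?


/16 means 16 network bits, 16 host bits
Binary: 11111111111111110000000000000000
Mask: 255.255.0.0


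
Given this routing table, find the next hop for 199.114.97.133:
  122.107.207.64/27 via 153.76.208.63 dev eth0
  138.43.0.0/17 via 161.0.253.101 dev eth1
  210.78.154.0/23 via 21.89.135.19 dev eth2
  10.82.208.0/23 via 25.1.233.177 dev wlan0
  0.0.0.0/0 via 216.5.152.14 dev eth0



Longest prefix match for 199.114.97.133:
  /27 122.107.207.64: no
  /17 138.43.0.0: no
  /23 210.78.154.0: no
  /23 10.82.208.0: no
  /0 0.0.0.0: MATCH
Selected: next-hop 216.5.152.14 via eth0 (matched /0)


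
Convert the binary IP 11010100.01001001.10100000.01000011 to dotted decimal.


11010100 = 212
01001001 = 73
10100000 = 160
01000011 = 67
IP: 212.73.160.67


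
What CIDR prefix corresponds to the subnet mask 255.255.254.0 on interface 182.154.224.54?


Binary: 11111111.11111111.11111110.00000000
Count leading 1s
Prefix: /23


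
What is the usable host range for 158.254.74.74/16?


Network: 158.254.0.0
Broadcast: 158.254.255.255
First usable = network + 1
Last usable = broadcast - 1
Range: 158.254.0.1 to 158.254.255.254


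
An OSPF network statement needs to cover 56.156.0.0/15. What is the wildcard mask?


Subnet mask: 255.254.0.0
Wildcard = 255.255.255.255 - subnet mask
255 - 255 = 0
255 - 254 = 1
255 - 0 = 255
255 - 0 = 255
Wildcard: 0.1.255.255


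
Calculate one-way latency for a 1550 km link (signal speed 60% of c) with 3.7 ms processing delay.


Speed = 0.6 * 3e5 km/s = 180000 km/s
Propagation delay = 1550 / 180000 = 0.0086 s = 8.6111 ms
Processing delay = 3.7 ms
Total one-way latency = 12.3111 ms


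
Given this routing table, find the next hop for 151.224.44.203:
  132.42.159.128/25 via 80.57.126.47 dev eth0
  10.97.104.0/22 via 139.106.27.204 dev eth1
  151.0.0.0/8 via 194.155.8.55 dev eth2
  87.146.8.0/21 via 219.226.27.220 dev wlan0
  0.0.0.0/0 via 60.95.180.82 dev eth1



Longest prefix match for 151.224.44.203:
  /25 132.42.159.128: no
  /22 10.97.104.0: no
  /8 151.0.0.0: MATCH
  /21 87.146.8.0: no
  /0 0.0.0.0: MATCH
Selected: next-hop 194.155.8.55 via eth2 (matched /8)


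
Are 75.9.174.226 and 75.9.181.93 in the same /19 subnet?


Mask: 255.255.224.0
75.9.174.226 AND mask = 75.9.160.0
75.9.181.93 AND mask = 75.9.160.0
Yes, same subnet (75.9.160.0)


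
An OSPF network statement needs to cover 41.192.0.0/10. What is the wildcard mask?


Subnet mask: 255.192.0.0
Wildcard = 255.255.255.255 - subnet mask
255 - 255 = 0
255 - 192 = 63
255 - 0 = 255
255 - 0 = 255
Wildcard: 0.63.255.255


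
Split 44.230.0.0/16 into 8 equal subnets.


New prefix = 16 + 3 = 19
Each subnet has 8192 addresses
  44.230.0.0/19
  44.230.32.0/19
  44.230.64.0/19
  44.230.96.0/19
  44.230.128.0/19
  44.230.160.0/19
  44.230.192.0/19
  44.230.224.0/19
Subnets: 44.230.0.0/19, 44.230.32.0/19, 44.230.64.0/19, 44.230.96.0/19, 44.230.128.0/19, 44.230.160.0/19, 44.230.192.0/19, 44.230.224.0/19


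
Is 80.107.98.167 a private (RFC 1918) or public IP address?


RFC 1918 private ranges:
  10.0.0.0/8 (10.0.0.0 - 10.255.255.255)
  172.16.0.0/12 (172.16.0.0 - 172.31.255.255)
  192.168.0.0/16 (192.168.0.0 - 192.168.255.255)
Public (not in any RFC 1918 range)


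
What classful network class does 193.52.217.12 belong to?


First octet: 193
Binary: 11000001
110xxxxx -> Class C (192-223)
Class C, default mask 255.255.255.0 (/24)


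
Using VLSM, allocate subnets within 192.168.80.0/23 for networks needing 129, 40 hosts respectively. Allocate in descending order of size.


129 hosts -> /24 (254 usable): 192.168.80.0/24
40 hosts -> /26 (62 usable): 192.168.81.0/26
Allocation: 192.168.80.0/24 (129 hosts, 254 usable); 192.168.81.0/26 (40 hosts, 62 usable)


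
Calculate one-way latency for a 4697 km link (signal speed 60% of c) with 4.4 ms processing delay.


Speed = 0.6 * 3e5 km/s = 180000 km/s
Propagation delay = 4697 / 180000 = 0.0261 s = 26.0944 ms
Processing delay = 4.4 ms
Total one-way latency = 30.4944 ms


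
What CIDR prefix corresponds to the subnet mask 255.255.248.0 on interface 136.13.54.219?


Binary: 11111111.11111111.11111000.00000000
Count leading 1s
Prefix: /21


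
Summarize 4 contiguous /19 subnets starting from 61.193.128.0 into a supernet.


Original prefix: /19
Number of subnets: 4 = 2^2
New prefix = 19 - 2 = 17
Supernet: 61.193.128.0/17


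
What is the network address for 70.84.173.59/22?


IP:   01000110.01010100.10101101.00111011
Mask: 11111111.11111111.11111100.00000000
AND operation:
Net:  01000110.01010100.10101100.00000000
Network: 70.84.172.0/22


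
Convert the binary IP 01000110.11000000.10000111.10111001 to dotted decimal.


01000110 = 70
11000000 = 192
10000111 = 135
10111001 = 185
IP: 70.192.135.185


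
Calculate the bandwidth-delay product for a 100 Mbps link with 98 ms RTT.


BDP = bandwidth * RTT
= 100 Mbps * 98 ms
= 100 * 1e6 * 98 / 1000 bits
= 9800000 bits
= 1225000 bytes
= 1196.2891 KB
BDP = 9800000 bits (1225000 bytes)


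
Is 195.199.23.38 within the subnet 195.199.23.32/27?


Subnet network: 195.199.23.32
Test IP AND mask: 195.199.23.32
Yes, 195.199.23.38 is in 195.199.23.32/27


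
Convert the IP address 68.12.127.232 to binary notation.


68 = 01000100
12 = 00001100
127 = 01111111
232 = 11101000
Binary: 01000100.00001100.01111111.11101000


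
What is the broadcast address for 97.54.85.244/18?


Network: 97.54.64.0/18
Host bits = 14
Set all host bits to 1:
Broadcast: 97.54.127.255


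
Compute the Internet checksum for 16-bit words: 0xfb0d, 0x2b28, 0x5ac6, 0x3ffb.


Sum all words (with carry folding):
+ 0xfb0d = 0xfb0d
+ 0x2b28 = 0x2636
+ 0x5ac6 = 0x80fc
+ 0x3ffb = 0xc0f7
One's complement: ~0xc0f7
Checksum = 0x3f08


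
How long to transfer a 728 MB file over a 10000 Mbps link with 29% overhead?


Effective throughput = 10000 * (1 - 29/100) = 7100 Mbps
File size in Mb = 728 * 8 = 5824 Mb
Time = 5824 / 7100
Time = 0.8203 seconds


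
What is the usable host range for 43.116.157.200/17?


Network: 43.116.128.0
Broadcast: 43.116.255.255
First usable = network + 1
Last usable = broadcast - 1
Range: 43.116.128.1 to 43.116.255.254


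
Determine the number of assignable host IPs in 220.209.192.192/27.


Host bits = 32 - 27 = 5
Total addresses = 2^5 = 32
Usable = total - 2 (network and broadcast)
Usable hosts: 30


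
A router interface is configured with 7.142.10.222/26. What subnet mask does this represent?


/26 means 26 network bits, 6 host bits
Binary: 11111111111111111111111111000000
Mask: 255.255.255.192


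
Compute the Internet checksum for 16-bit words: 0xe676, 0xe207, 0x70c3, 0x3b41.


Sum all words (with carry folding):
+ 0xe676 = 0xe676
+ 0xe207 = 0xc87e
+ 0x70c3 = 0x3942
+ 0x3b41 = 0x7483
One's complement: ~0x7483
Checksum = 0x8b7c


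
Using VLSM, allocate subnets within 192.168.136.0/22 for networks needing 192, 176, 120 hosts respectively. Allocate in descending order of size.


192 hosts -> /24 (254 usable): 192.168.136.0/24
176 hosts -> /24 (254 usable): 192.168.137.0/24
120 hosts -> /25 (126 usable): 192.168.138.0/25
Allocation: 192.168.136.0/24 (192 hosts, 254 usable); 192.168.137.0/24 (176 hosts, 254 usable); 192.168.138.0/25 (120 hosts, 126 usable)


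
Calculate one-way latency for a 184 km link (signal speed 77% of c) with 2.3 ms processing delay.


Speed = 0.77 * 3e5 km/s = 231000 km/s
Propagation delay = 184 / 231000 = 0.0008 s = 0.7965 ms
Processing delay = 2.3 ms
Total one-way latency = 3.0965 ms


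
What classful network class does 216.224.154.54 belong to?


First octet: 216
Binary: 11011000
110xxxxx -> Class C (192-223)
Class C, default mask 255.255.255.0 (/24)


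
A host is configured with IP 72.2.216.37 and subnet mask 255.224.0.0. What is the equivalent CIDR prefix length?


Binary: 11111111.11100000.00000000.00000000
Count leading 1s
Prefix: /11


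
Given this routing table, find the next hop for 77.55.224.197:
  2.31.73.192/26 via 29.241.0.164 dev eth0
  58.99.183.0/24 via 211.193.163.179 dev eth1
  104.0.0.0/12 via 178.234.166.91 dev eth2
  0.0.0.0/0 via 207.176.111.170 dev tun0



Longest prefix match for 77.55.224.197:
  /26 2.31.73.192: no
  /24 58.99.183.0: no
  /12 104.0.0.0: no
  /0 0.0.0.0: MATCH
Selected: next-hop 207.176.111.170 via tun0 (matched /0)


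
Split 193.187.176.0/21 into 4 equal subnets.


New prefix = 21 + 2 = 23
Each subnet has 512 addresses
  193.187.176.0/23
  193.187.178.0/23
  193.187.180.0/23
  193.187.182.0/23
Subnets: 193.187.176.0/23, 193.187.178.0/23, 193.187.180.0/23, 193.187.182.0/23


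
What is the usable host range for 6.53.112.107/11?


Network: 6.32.0.0
Broadcast: 6.63.255.255
First usable = network + 1
Last usable = broadcast - 1
Range: 6.32.0.1 to 6.63.255.254


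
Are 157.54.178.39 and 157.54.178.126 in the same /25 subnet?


Mask: 255.255.255.128
157.54.178.39 AND mask = 157.54.178.0
157.54.178.126 AND mask = 157.54.178.0
Yes, same subnet (157.54.178.0)


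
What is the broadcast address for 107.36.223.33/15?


Network: 107.36.0.0/15
Host bits = 17
Set all host bits to 1:
Broadcast: 107.37.255.255


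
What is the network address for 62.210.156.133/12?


IP:   00111110.11010010.10011100.10000101
Mask: 11111111.11110000.00000000.00000000
AND operation:
Net:  00111110.11010000.00000000.00000000
Network: 62.208.0.0/12


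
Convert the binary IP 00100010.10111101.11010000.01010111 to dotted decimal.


00100010 = 34
10111101 = 189
11010000 = 208
01010111 = 87
IP: 34.189.208.87


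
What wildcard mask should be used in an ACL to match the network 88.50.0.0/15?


Subnet mask: 255.254.0.0
Wildcard = 255.255.255.255 - subnet mask
255 - 255 = 0
255 - 254 = 1
255 - 0 = 255
255 - 0 = 255
Wildcard: 0.1.255.255


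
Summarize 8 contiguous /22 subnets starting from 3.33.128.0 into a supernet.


Original prefix: /22
Number of subnets: 8 = 2^3
New prefix = 22 - 3 = 19
Supernet: 3.33.128.0/19


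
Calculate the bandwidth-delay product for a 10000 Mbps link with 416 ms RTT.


BDP = bandwidth * RTT
= 10000 Mbps * 416 ms
= 10000 * 1e6 * 416 / 1000 bits
= 4160000000 bits
= 520000000 bytes
= 507812.5 KB
BDP = 4160000000 bits (520000000 bytes)


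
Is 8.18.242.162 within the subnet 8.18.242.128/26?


Subnet network: 8.18.242.128
Test IP AND mask: 8.18.242.128
Yes, 8.18.242.162 is in 8.18.242.128/26


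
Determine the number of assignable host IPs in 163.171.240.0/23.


Host bits = 32 - 23 = 9
Total addresses = 2^9 = 512
Usable = total - 2 (network and broadcast)
Usable hosts: 510


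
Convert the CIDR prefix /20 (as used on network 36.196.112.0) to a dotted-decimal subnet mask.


/20 means 20 network bits, 12 host bits
Binary: 11111111111111111111000000000000
Mask: 255.255.240.0


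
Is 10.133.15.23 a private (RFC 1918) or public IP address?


RFC 1918 private ranges:
  10.0.0.0/8 (10.0.0.0 - 10.255.255.255)
  172.16.0.0/12 (172.16.0.0 - 172.31.255.255)
  192.168.0.0/16 (192.168.0.0 - 192.168.255.255)
Private (in 10.0.0.0/8)


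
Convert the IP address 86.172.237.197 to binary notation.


86 = 01010110
172 = 10101100
237 = 11101101
197 = 11000101
Binary: 01010110.10101100.11101101.11000101


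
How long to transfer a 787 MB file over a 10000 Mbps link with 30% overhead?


Effective throughput = 10000 * (1 - 30/100) = 7000 Mbps
File size in Mb = 787 * 8 = 6296 Mb
Time = 6296 / 7000
Time = 0.8994 seconds


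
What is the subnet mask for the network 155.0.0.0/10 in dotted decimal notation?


/10 means 10 network bits, 22 host bits
Binary: 11111111110000000000000000000000
Mask: 255.192.0.0


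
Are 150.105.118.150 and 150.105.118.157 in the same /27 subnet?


Mask: 255.255.255.224
150.105.118.150 AND mask = 150.105.118.128
150.105.118.157 AND mask = 150.105.118.128
Yes, same subnet (150.105.118.128)


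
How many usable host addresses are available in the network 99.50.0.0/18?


Host bits = 32 - 18 = 14
Total addresses = 2^14 = 16384
Usable = total - 2 (network and broadcast)
Usable hosts: 16382


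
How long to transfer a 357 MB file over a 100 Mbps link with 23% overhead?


Effective throughput = 100 * (1 - 23/100) = 77 Mbps
File size in Mb = 357 * 8 = 2856 Mb
Time = 2856 / 77
Time = 37.0909 seconds


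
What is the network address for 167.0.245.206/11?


IP:   10100111.00000000.11110101.11001110
Mask: 11111111.11100000.00000000.00000000
AND operation:
Net:  10100111.00000000.00000000.00000000
Network: 167.0.0.0/11


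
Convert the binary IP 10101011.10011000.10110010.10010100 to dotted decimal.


10101011 = 171
10011000 = 152
10110010 = 178
10010100 = 148
IP: 171.152.178.148


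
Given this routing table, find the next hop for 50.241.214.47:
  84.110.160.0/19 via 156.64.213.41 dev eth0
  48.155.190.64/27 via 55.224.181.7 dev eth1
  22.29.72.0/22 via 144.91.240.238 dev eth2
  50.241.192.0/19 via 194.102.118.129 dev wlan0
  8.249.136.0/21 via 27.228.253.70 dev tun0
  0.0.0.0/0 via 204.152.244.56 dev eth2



Longest prefix match for 50.241.214.47:
  /19 84.110.160.0: no
  /27 48.155.190.64: no
  /22 22.29.72.0: no
  /19 50.241.192.0: MATCH
  /21 8.249.136.0: no
  /0 0.0.0.0: MATCH
Selected: next-hop 194.102.118.129 via wlan0 (matched /19)


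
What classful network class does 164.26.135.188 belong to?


First octet: 164
Binary: 10100100
10xxxxxx -> Class B (128-191)
Class B, default mask 255.255.0.0 (/16)


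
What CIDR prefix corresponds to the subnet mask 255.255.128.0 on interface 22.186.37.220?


Binary: 11111111.11111111.10000000.00000000
Count leading 1s
Prefix: /17


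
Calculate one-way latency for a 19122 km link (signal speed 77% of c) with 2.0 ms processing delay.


Speed = 0.77 * 3e5 km/s = 231000 km/s
Propagation delay = 19122 / 231000 = 0.0828 s = 82.7792 ms
Processing delay = 2.0 ms
Total one-way latency = 84.7792 ms


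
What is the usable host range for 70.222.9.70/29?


Network: 70.222.9.64
Broadcast: 70.222.9.71
First usable = network + 1
Last usable = broadcast - 1
Range: 70.222.9.65 to 70.222.9.70


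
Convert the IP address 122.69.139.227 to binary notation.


122 = 01111010
69 = 01000101
139 = 10001011
227 = 11100011
Binary: 01111010.01000101.10001011.11100011


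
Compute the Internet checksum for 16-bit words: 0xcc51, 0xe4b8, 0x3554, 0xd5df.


Sum all words (with carry folding):
+ 0xcc51 = 0xcc51
+ 0xe4b8 = 0xb10a
+ 0x3554 = 0xe65e
+ 0xd5df = 0xbc3e
One's complement: ~0xbc3e
Checksum = 0x43c1


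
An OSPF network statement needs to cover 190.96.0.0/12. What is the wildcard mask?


Subnet mask: 255.240.0.0
Wildcard = 255.255.255.255 - subnet mask
255 - 255 = 0
255 - 240 = 15
255 - 0 = 255
255 - 0 = 255
Wildcard: 0.15.255.255


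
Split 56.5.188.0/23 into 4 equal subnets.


New prefix = 23 + 2 = 25
Each subnet has 128 addresses
  56.5.188.0/25
  56.5.188.128/25
  56.5.189.0/25
  56.5.189.128/25
Subnets: 56.5.188.0/25, 56.5.188.128/25, 56.5.189.0/25, 56.5.189.128/25


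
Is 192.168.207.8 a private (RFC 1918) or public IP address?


RFC 1918 private ranges:
  10.0.0.0/8 (10.0.0.0 - 10.255.255.255)
  172.16.0.0/12 (172.16.0.0 - 172.31.255.255)
  192.168.0.0/16 (192.168.0.0 - 192.168.255.255)
Private (in 192.168.0.0/16)


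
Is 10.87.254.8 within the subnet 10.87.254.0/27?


Subnet network: 10.87.254.0
Test IP AND mask: 10.87.254.0
Yes, 10.87.254.8 is in 10.87.254.0/27


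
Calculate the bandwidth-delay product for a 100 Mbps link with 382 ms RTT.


BDP = bandwidth * RTT
= 100 Mbps * 382 ms
= 100 * 1e6 * 382 / 1000 bits
= 38200000 bits
= 4775000 bytes
= 4663.0859 KB
BDP = 38200000 bits (4775000 bytes)


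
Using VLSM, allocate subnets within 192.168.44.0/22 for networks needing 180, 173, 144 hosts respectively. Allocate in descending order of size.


180 hosts -> /24 (254 usable): 192.168.44.0/24
173 hosts -> /24 (254 usable): 192.168.45.0/24
144 hosts -> /24 (254 usable): 192.168.46.0/24
Allocation: 192.168.44.0/24 (180 hosts, 254 usable); 192.168.45.0/24 (173 hosts, 254 usable); 192.168.46.0/24 (144 hosts, 254 usable)


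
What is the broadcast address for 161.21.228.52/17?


Network: 161.21.128.0/17
Host bits = 15
Set all host bits to 1:
Broadcast: 161.21.255.255


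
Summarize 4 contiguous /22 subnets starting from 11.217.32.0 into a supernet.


Original prefix: /22
Number of subnets: 4 = 2^2
New prefix = 22 - 2 = 20
Supernet: 11.217.32.0/20


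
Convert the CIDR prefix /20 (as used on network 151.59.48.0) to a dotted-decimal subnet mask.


/20 means 20 network bits, 12 host bits
Binary: 11111111111111111111000000000000
Mask: 255.255.240.0


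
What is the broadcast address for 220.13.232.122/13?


Network: 220.8.0.0/13
Host bits = 19
Set all host bits to 1:
Broadcast: 220.15.255.255


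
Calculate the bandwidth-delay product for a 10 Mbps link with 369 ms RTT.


BDP = bandwidth * RTT
= 10 Mbps * 369 ms
= 10 * 1e6 * 369 / 1000 bits
= 3690000 bits
= 461250 bytes
= 450.4395 KB
BDP = 3690000 bits (461250 bytes)


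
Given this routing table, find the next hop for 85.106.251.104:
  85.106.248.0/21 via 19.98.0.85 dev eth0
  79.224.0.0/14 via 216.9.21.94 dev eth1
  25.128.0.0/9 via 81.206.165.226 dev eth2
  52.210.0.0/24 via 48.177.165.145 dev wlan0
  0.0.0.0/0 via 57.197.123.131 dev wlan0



Longest prefix match for 85.106.251.104:
  /21 85.106.248.0: MATCH
  /14 79.224.0.0: no
  /9 25.128.0.0: no
  /24 52.210.0.0: no
  /0 0.0.0.0: MATCH
Selected: next-hop 19.98.0.85 via eth0 (matched /21)


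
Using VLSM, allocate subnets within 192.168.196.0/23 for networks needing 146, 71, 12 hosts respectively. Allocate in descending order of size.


146 hosts -> /24 (254 usable): 192.168.196.0/24
71 hosts -> /25 (126 usable): 192.168.197.0/25
12 hosts -> /28 (14 usable): 192.168.197.128/28
Allocation: 192.168.196.0/24 (146 hosts, 254 usable); 192.168.197.0/25 (71 hosts, 126 usable); 192.168.197.128/28 (12 hosts, 14 usable)


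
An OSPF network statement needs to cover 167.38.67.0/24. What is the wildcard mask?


Subnet mask: 255.255.255.0
Wildcard = 255.255.255.255 - subnet mask
255 - 255 = 0
255 - 255 = 0
255 - 255 = 0
255 - 0 = 255
Wildcard: 0.0.0.255


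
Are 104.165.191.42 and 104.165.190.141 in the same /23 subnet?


Mask: 255.255.254.0
104.165.191.42 AND mask = 104.165.190.0
104.165.190.141 AND mask = 104.165.190.0
Yes, same subnet (104.165.190.0)


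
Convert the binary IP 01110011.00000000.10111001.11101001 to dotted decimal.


01110011 = 115
00000000 = 0
10111001 = 185
11101001 = 233
IP: 115.0.185.233


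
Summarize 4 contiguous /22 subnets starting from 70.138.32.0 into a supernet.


Original prefix: /22
Number of subnets: 4 = 2^2
New prefix = 22 - 2 = 20
Supernet: 70.138.32.0/20


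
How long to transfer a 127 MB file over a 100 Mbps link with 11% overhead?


Effective throughput = 100 * (1 - 11/100) = 89 Mbps
File size in Mb = 127 * 8 = 1016 Mb
Time = 1016 / 89
Time = 11.4157 seconds


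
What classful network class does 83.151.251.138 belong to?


First octet: 83
Binary: 01010011
0xxxxxxx -> Class A (1-126)
Class A, default mask 255.0.0.0 (/8)


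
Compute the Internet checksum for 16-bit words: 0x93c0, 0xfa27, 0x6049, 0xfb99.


Sum all words (with carry folding):
+ 0x93c0 = 0x93c0
+ 0xfa27 = 0x8de8
+ 0x6049 = 0xee31
+ 0xfb99 = 0xe9cb
One's complement: ~0xe9cb
Checksum = 0x1634


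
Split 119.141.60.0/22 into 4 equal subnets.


New prefix = 22 + 2 = 24
Each subnet has 256 addresses
  119.141.60.0/24
  119.141.61.0/24
  119.141.62.0/24
  119.141.63.0/24
Subnets: 119.141.60.0/24, 119.141.61.0/24, 119.141.62.0/24, 119.141.63.0/24


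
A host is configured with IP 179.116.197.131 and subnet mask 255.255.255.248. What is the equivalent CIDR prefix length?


Binary: 11111111.11111111.11111111.11111000
Count leading 1s
Prefix: /29


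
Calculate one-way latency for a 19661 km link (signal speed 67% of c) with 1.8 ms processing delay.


Speed = 0.67 * 3e5 km/s = 201000 km/s
Propagation delay = 19661 / 201000 = 0.0978 s = 97.8159 ms
Processing delay = 1.8 ms
Total one-way latency = 99.6159 ms


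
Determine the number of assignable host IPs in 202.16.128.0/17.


Host bits = 32 - 17 = 15
Total addresses = 2^15 = 32768
Usable = total - 2 (network and broadcast)
Usable hosts: 32766


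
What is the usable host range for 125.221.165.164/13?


Network: 125.216.0.0
Broadcast: 125.223.255.255
First usable = network + 1
Last usable = broadcast - 1
Range: 125.216.0.1 to 125.223.255.254


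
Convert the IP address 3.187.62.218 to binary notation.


3 = 00000011
187 = 10111011
62 = 00111110
218 = 11011010
Binary: 00000011.10111011.00111110.11011010


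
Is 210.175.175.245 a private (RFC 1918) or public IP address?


RFC 1918 private ranges:
  10.0.0.0/8 (10.0.0.0 - 10.255.255.255)
  172.16.0.0/12 (172.16.0.0 - 172.31.255.255)
  192.168.0.0/16 (192.168.0.0 - 192.168.255.255)
Public (not in any RFC 1918 range)


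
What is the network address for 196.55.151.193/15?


IP:   11000100.00110111.10010111.11000001
Mask: 11111111.11111110.00000000.00000000
AND operation:
Net:  11000100.00110110.00000000.00000000
Network: 196.54.0.0/15


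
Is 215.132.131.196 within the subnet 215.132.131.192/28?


Subnet network: 215.132.131.192
Test IP AND mask: 215.132.131.192
Yes, 215.132.131.196 is in 215.132.131.192/28


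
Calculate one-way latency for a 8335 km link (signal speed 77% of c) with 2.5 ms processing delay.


Speed = 0.77 * 3e5 km/s = 231000 km/s
Propagation delay = 8335 / 231000 = 0.0361 s = 36.0823 ms
Processing delay = 2.5 ms
Total one-way latency = 38.5823 ms


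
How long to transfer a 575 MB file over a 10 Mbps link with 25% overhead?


Effective throughput = 10 * (1 - 25/100) = 7.5 Mbps
File size in Mb = 575 * 8 = 4600 Mb
Time = 4600 / 7.5
Time = 613.3333 seconds


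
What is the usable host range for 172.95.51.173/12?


Network: 172.80.0.0
Broadcast: 172.95.255.255
First usable = network + 1
Last usable = broadcast - 1
Range: 172.80.0.1 to 172.95.255.254


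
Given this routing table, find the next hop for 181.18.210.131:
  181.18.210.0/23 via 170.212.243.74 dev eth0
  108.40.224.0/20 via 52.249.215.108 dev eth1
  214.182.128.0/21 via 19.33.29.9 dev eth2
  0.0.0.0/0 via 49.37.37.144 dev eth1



Longest prefix match for 181.18.210.131:
  /23 181.18.210.0: MATCH
  /20 108.40.224.0: no
  /21 214.182.128.0: no
  /0 0.0.0.0: MATCH
Selected: next-hop 170.212.243.74 via eth0 (matched /23)


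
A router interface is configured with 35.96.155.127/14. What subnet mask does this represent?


/14 means 14 network bits, 18 host bits
Binary: 11111111111111000000000000000000
Mask: 255.252.0.0


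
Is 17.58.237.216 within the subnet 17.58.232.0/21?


Subnet network: 17.58.232.0
Test IP AND mask: 17.58.232.0
Yes, 17.58.237.216 is in 17.58.232.0/21


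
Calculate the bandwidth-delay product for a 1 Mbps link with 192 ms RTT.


BDP = bandwidth * RTT
= 1 Mbps * 192 ms
= 1 * 1e6 * 192 / 1000 bits
= 192000 bits
= 24000 bytes
= 23.4375 KB
BDP = 192000 bits (24000 bytes)


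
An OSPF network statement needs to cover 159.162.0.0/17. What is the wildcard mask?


Subnet mask: 255.255.128.0
Wildcard = 255.255.255.255 - subnet mask
255 - 255 = 0
255 - 255 = 0
255 - 128 = 127
255 - 0 = 255
Wildcard: 0.0.127.255


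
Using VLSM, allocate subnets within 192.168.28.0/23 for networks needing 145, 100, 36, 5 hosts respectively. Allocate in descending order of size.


145 hosts -> /24 (254 usable): 192.168.28.0/24
100 hosts -> /25 (126 usable): 192.168.29.0/25
36 hosts -> /26 (62 usable): 192.168.29.128/26
5 hosts -> /29 (6 usable): 192.168.29.192/29
Allocation: 192.168.28.0/24 (145 hosts, 254 usable); 192.168.29.0/25 (100 hosts, 126 usable); 192.168.29.128/26 (36 hosts, 62 usable); 192.168.29.192/29 (5 hosts, 6 usable)


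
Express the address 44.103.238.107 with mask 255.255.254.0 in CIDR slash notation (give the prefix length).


Binary: 11111111.11111111.11111110.00000000
Count leading 1s
Prefix: /23


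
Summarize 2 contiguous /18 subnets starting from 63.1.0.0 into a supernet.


Original prefix: /18
Number of subnets: 2 = 2^1
New prefix = 18 - 1 = 17
Supernet: 63.1.0.0/17


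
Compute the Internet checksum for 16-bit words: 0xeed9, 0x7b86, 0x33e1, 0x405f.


Sum all words (with carry folding):
+ 0xeed9 = 0xeed9
+ 0x7b86 = 0x6a60
+ 0x33e1 = 0x9e41
+ 0x405f = 0xdea0
One's complement: ~0xdea0
Checksum = 0x215f


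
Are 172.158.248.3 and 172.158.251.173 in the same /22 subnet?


Mask: 255.255.252.0
172.158.248.3 AND mask = 172.158.248.0
172.158.251.173 AND mask = 172.158.248.0
Yes, same subnet (172.158.248.0)


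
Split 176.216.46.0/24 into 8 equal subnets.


New prefix = 24 + 3 = 27
Each subnet has 32 addresses
  176.216.46.0/27
  176.216.46.32/27
  176.216.46.64/27
  176.216.46.96/27
  176.216.46.128/27
  176.216.46.160/27
  176.216.46.192/27
  176.216.46.224/27
Subnets: 176.216.46.0/27, 176.216.46.32/27, 176.216.46.64/27, 176.216.46.96/27, 176.216.46.128/27, 176.216.46.160/27, 176.216.46.192/27, 176.216.46.224/27


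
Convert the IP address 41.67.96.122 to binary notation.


41 = 00101001
67 = 01000011
96 = 01100000
122 = 01111010
Binary: 00101001.01000011.01100000.01111010


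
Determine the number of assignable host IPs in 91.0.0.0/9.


Host bits = 32 - 9 = 23
Total addresses = 2^23 = 8388608
Usable = total - 2 (network and broadcast)
Usable hosts: 8388606


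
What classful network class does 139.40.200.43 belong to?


First octet: 139
Binary: 10001011
10xxxxxx -> Class B (128-191)
Class B, default mask 255.255.0.0 (/16)


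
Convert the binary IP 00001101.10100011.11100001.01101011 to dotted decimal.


00001101 = 13
10100011 = 163
11100001 = 225
01101011 = 107
IP: 13.163.225.107


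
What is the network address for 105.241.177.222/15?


IP:   01101001.11110001.10110001.11011110
Mask: 11111111.11111110.00000000.00000000
AND operation:
Net:  01101001.11110000.00000000.00000000
Network: 105.240.0.0/15


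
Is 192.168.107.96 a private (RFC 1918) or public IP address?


RFC 1918 private ranges:
  10.0.0.0/8 (10.0.0.0 - 10.255.255.255)
  172.16.0.0/12 (172.16.0.0 - 172.31.255.255)
  192.168.0.0/16 (192.168.0.0 - 192.168.255.255)
Private (in 192.168.0.0/16)


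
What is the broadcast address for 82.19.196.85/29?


Network: 82.19.196.80/29
Host bits = 3
Set all host bits to 1:
Broadcast: 82.19.196.87


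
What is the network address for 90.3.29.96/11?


IP:   01011010.00000011.00011101.01100000
Mask: 11111111.11100000.00000000.00000000
AND operation:
Net:  01011010.00000000.00000000.00000000
Network: 90.0.0.0/11


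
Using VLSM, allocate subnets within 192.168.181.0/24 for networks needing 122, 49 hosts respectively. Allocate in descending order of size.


122 hosts -> /25 (126 usable): 192.168.181.0/25
49 hosts -> /26 (62 usable): 192.168.181.128/26
Allocation: 192.168.181.0/25 (122 hosts, 126 usable); 192.168.181.128/26 (49 hosts, 62 usable)


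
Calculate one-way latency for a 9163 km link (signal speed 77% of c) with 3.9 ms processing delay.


Speed = 0.77 * 3e5 km/s = 231000 km/s
Propagation delay = 9163 / 231000 = 0.0397 s = 39.6667 ms
Processing delay = 3.9 ms
Total one-way latency = 43.5667 ms


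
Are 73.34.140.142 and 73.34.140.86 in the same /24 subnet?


Mask: 255.255.255.0
73.34.140.142 AND mask = 73.34.140.0
73.34.140.86 AND mask = 73.34.140.0
Yes, same subnet (73.34.140.0)


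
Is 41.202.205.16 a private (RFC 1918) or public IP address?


RFC 1918 private ranges:
  10.0.0.0/8 (10.0.0.0 - 10.255.255.255)
  172.16.0.0/12 (172.16.0.0 - 172.31.255.255)
  192.168.0.0/16 (192.168.0.0 - 192.168.255.255)
Public (not in any RFC 1918 range)


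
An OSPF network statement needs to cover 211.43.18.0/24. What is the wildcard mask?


Subnet mask: 255.255.255.0
Wildcard = 255.255.255.255 - subnet mask
255 - 255 = 0
255 - 255 = 0
255 - 255 = 0
255 - 0 = 255
Wildcard: 0.0.0.255


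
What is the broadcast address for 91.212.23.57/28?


Network: 91.212.23.48/28
Host bits = 4
Set all host bits to 1:
Broadcast: 91.212.23.63


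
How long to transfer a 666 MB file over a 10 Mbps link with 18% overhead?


Effective throughput = 10 * (1 - 18/100) = 8.2 Mbps
File size in Mb = 666 * 8 = 5328 Mb
Time = 5328 / 8.2
Time = 649.7561 seconds


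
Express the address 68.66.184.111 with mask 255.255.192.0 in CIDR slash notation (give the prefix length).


Binary: 11111111.11111111.11000000.00000000
Count leading 1s
Prefix: /18


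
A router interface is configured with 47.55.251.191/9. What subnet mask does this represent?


/9 means 9 network bits, 23 host bits
Binary: 11111111100000000000000000000000
Mask: 255.128.0.0


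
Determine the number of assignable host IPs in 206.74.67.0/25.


Host bits = 32 - 25 = 7
Total addresses = 2^7 = 128
Usable = total - 2 (network and broadcast)
Usable hosts: 126


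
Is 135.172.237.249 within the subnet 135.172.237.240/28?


Subnet network: 135.172.237.240
Test IP AND mask: 135.172.237.240
Yes, 135.172.237.249 is in 135.172.237.240/28


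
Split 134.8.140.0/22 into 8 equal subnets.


New prefix = 22 + 3 = 25
Each subnet has 128 addresses
  134.8.140.0/25
  134.8.140.128/25
  134.8.141.0/25
  134.8.141.128/25
  134.8.142.0/25
  134.8.142.128/25
  134.8.143.0/25
  134.8.143.128/25
Subnets: 134.8.140.0/25, 134.8.140.128/25, 134.8.141.0/25, 134.8.141.128/25, 134.8.142.0/25, 134.8.142.128/25, 134.8.143.0/25, 134.8.143.128/25


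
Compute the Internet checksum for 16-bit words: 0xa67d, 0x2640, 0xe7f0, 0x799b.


Sum all words (with carry folding):
+ 0xa67d = 0xa67d
+ 0x2640 = 0xccbd
+ 0xe7f0 = 0xb4ae
+ 0x799b = 0x2e4a
One's complement: ~0x2e4a
Checksum = 0xd1b5


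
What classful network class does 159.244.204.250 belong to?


First octet: 159
Binary: 10011111
10xxxxxx -> Class B (128-191)
Class B, default mask 255.255.0.0 (/16)


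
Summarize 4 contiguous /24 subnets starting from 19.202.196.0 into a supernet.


Original prefix: /24
Number of subnets: 4 = 2^2
New prefix = 24 - 2 = 22
Supernet: 19.202.196.0/22


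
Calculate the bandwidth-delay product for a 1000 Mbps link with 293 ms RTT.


BDP = bandwidth * RTT
= 1000 Mbps * 293 ms
= 1000 * 1e6 * 293 / 1000 bits
= 293000000 bits
= 36625000 bytes
= 35766.6016 KB
BDP = 293000000 bits (36625000 bytes)


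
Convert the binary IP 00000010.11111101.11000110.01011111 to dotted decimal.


00000010 = 2
11111101 = 253
11000110 = 198
01011111 = 95
IP: 2.253.198.95


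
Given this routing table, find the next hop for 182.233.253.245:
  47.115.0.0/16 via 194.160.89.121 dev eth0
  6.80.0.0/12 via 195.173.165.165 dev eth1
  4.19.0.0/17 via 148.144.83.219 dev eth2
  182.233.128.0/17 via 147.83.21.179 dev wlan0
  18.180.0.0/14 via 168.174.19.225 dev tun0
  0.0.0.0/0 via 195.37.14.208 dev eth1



Longest prefix match for 182.233.253.245:
  /16 47.115.0.0: no
  /12 6.80.0.0: no
  /17 4.19.0.0: no
  /17 182.233.128.0: MATCH
  /14 18.180.0.0: no
  /0 0.0.0.0: MATCH
Selected: next-hop 147.83.21.179 via wlan0 (matched /17)


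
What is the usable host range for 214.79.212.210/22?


Network: 214.79.212.0
Broadcast: 214.79.215.255
First usable = network + 1
Last usable = broadcast - 1
Range: 214.79.212.1 to 214.79.215.254


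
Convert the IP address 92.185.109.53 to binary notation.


92 = 01011100
185 = 10111001
109 = 01101101
53 = 00110101
Binary: 01011100.10111001.01101101.00110101


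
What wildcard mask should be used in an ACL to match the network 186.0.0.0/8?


Subnet mask: 255.0.0.0
Wildcard = 255.255.255.255 - subnet mask
255 - 255 = 0
255 - 0 = 255
255 - 0 = 255
255 - 0 = 255
Wildcard: 0.255.255.255


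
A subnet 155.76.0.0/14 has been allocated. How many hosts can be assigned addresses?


Host bits = 32 - 14 = 18
Total addresses = 2^18 = 262144
Usable = total - 2 (network and broadcast)
Usable hosts: 262142


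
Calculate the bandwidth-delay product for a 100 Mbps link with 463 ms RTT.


BDP = bandwidth * RTT
= 100 Mbps * 463 ms
= 100 * 1e6 * 463 / 1000 bits
= 46300000 bits
= 5787500 bytes
= 5651.8555 KB
BDP = 46300000 bits (5787500 bytes)


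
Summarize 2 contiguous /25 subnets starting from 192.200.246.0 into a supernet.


Original prefix: /25
Number of subnets: 2 = 2^1
New prefix = 25 - 1 = 24
Supernet: 192.200.246.0/24


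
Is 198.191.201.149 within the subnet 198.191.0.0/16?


Subnet network: 198.191.0.0
Test IP AND mask: 198.191.0.0
Yes, 198.191.201.149 is in 198.191.0.0/16


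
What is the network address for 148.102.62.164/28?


IP:   10010100.01100110.00111110.10100100
Mask: 11111111.11111111.11111111.11110000
AND operation:
Net:  10010100.01100110.00111110.10100000
Network: 148.102.62.160/28


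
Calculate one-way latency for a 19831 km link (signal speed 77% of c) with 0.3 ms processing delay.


Speed = 0.77 * 3e5 km/s = 231000 km/s
Propagation delay = 19831 / 231000 = 0.0858 s = 85.8485 ms
Processing delay = 0.3 ms
Total one-way latency = 86.1485 ms


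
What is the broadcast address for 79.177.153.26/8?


Network: 79.0.0.0/8
Host bits = 24
Set all host bits to 1:
Broadcast: 79.255.255.255


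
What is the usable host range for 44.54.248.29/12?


Network: 44.48.0.0
Broadcast: 44.63.255.255
First usable = network + 1
Last usable = broadcast - 1
Range: 44.48.0.1 to 44.63.255.254


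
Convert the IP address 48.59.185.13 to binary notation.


48 = 00110000
59 = 00111011
185 = 10111001
13 = 00001101
Binary: 00110000.00111011.10111001.00001101


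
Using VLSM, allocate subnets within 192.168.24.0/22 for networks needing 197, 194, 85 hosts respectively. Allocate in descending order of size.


197 hosts -> /24 (254 usable): 192.168.24.0/24
194 hosts -> /24 (254 usable): 192.168.25.0/24
85 hosts -> /25 (126 usable): 192.168.26.0/25
Allocation: 192.168.24.0/24 (197 hosts, 254 usable); 192.168.25.0/24 (194 hosts, 254 usable); 192.168.26.0/25 (85 hosts, 126 usable)


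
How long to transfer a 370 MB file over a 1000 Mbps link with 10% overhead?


Effective throughput = 1000 * (1 - 10/100) = 900 Mbps
File size in Mb = 370 * 8 = 2960 Mb
Time = 2960 / 900
Time = 3.2889 seconds


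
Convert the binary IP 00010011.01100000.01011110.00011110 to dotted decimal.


00010011 = 19
01100000 = 96
01011110 = 94
00011110 = 30
IP: 19.96.94.30


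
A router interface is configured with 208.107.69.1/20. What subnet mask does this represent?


/20 means 20 network bits, 12 host bits
Binary: 11111111111111111111000000000000
Mask: 255.255.240.0


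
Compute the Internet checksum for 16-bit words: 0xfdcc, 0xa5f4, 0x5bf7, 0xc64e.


Sum all words (with carry folding):
+ 0xfdcc = 0xfdcc
+ 0xa5f4 = 0xa3c1
+ 0x5bf7 = 0xffb8
+ 0xc64e = 0xc607
One's complement: ~0xc607
Checksum = 0x39f8


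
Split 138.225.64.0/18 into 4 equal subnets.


New prefix = 18 + 2 = 20
Each subnet has 4096 addresses
  138.225.64.0/20
  138.225.80.0/20
  138.225.96.0/20
  138.225.112.0/20
Subnets: 138.225.64.0/20, 138.225.80.0/20, 138.225.96.0/20, 138.225.112.0/20


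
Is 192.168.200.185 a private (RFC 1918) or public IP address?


RFC 1918 private ranges:
  10.0.0.0/8 (10.0.0.0 - 10.255.255.255)
  172.16.0.0/12 (172.16.0.0 - 172.31.255.255)
  192.168.0.0/16 (192.168.0.0 - 192.168.255.255)
Private (in 192.168.0.0/16)


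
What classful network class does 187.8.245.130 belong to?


First octet: 187
Binary: 10111011
10xxxxxx -> Class B (128-191)
Class B, default mask 255.255.0.0 (/16)


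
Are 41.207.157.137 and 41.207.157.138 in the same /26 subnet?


Mask: 255.255.255.192
41.207.157.137 AND mask = 41.207.157.128
41.207.157.138 AND mask = 41.207.157.128
Yes, same subnet (41.207.157.128)


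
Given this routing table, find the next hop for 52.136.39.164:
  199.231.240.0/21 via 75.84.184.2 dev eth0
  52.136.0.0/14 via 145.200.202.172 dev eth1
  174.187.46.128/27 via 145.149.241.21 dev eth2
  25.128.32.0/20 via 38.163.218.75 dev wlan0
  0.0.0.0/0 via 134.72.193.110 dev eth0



Longest prefix match for 52.136.39.164:
  /21 199.231.240.0: no
  /14 52.136.0.0: MATCH
  /27 174.187.46.128: no
  /20 25.128.32.0: no
  /0 0.0.0.0: MATCH
Selected: next-hop 145.200.202.172 via eth1 (matched /14)


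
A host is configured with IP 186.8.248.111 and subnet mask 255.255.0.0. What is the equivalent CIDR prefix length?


Binary: 11111111.11111111.00000000.00000000
Count leading 1s
Prefix: /16


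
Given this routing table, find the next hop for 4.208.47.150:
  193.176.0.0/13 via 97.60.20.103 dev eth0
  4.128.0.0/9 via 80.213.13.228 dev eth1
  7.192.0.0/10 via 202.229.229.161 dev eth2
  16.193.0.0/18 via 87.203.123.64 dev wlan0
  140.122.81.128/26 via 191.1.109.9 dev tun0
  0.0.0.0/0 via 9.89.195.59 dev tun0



Longest prefix match for 4.208.47.150:
  /13 193.176.0.0: no
  /9 4.128.0.0: MATCH
  /10 7.192.0.0: no
  /18 16.193.0.0: no
  /26 140.122.81.128: no
  /0 0.0.0.0: MATCH
Selected: next-hop 80.213.13.228 via eth1 (matched /9)


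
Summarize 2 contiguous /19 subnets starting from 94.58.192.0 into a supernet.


Original prefix: /19
Number of subnets: 2 = 2^1
New prefix = 19 - 1 = 18
Supernet: 94.58.192.0/18


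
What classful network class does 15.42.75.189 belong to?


First octet: 15
Binary: 00001111
0xxxxxxx -> Class A (1-126)
Class A, default mask 255.0.0.0 (/8)


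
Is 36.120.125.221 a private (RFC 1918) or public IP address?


RFC 1918 private ranges:
  10.0.0.0/8 (10.0.0.0 - 10.255.255.255)
  172.16.0.0/12 (172.16.0.0 - 172.31.255.255)
  192.168.0.0/16 (192.168.0.0 - 192.168.255.255)
Public (not in any RFC 1918 range)


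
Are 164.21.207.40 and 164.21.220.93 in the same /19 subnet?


Mask: 255.255.224.0
164.21.207.40 AND mask = 164.21.192.0
164.21.220.93 AND mask = 164.21.192.0
Yes, same subnet (164.21.192.0)


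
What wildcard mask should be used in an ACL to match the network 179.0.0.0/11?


Subnet mask: 255.224.0.0
Wildcard = 255.255.255.255 - subnet mask
255 - 255 = 0
255 - 224 = 31
255 - 0 = 255
255 - 0 = 255
Wildcard: 0.31.255.255


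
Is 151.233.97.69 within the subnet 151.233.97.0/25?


Subnet network: 151.233.97.0
Test IP AND mask: 151.233.97.0
Yes, 151.233.97.69 is in 151.233.97.0/25


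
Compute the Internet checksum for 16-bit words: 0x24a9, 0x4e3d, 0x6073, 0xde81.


Sum all words (with carry folding):
+ 0x24a9 = 0x24a9
+ 0x4e3d = 0x72e6
+ 0x6073 = 0xd359
+ 0xde81 = 0xb1db
One's complement: ~0xb1db
Checksum = 0x4e24


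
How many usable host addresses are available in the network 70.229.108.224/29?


Host bits = 32 - 29 = 3
Total addresses = 2^3 = 8
Usable = total - 2 (network and broadcast)
Usable hosts: 6


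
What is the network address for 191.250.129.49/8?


IP:   10111111.11111010.10000001.00110001
Mask: 11111111.00000000.00000000.00000000
AND operation:
Net:  10111111.00000000.00000000.00000000
Network: 191.0.0.0/8


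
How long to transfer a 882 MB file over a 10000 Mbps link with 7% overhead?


Effective throughput = 10000 * (1 - 7/100) = 9300 Mbps
File size in Mb = 882 * 8 = 7056 Mb
Time = 7056 / 9300
Time = 0.7587 seconds


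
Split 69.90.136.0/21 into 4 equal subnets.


New prefix = 21 + 2 = 23
Each subnet has 512 addresses
  69.90.136.0/23
  69.90.138.0/23
  69.90.140.0/23
  69.90.142.0/23
Subnets: 69.90.136.0/23, 69.90.138.0/23, 69.90.140.0/23, 69.90.142.0/23


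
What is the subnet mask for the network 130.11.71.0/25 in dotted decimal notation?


/25 means 25 network bits, 7 host bits
Binary: 11111111111111111111111110000000
Mask: 255.255.255.128
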